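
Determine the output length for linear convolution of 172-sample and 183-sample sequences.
Linear/full convolution length: m + n - 1 = 172 + 183 - 1 = 354

354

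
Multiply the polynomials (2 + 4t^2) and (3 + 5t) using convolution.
Ascending coefficients: a = [2, 0, 4], b = [3, 5]. c[0] = 2×3 = 6; c[1] = 2×5 + 0×3 = 10; c[2] = 0×5 + 4×3 = 12; c[3] = 4×5 = 20. Result coefficients: [6, 10, 12, 20] → 6 + 10t + 12t^2 + 20t^3

6 + 10t + 12t^2 + 20t^3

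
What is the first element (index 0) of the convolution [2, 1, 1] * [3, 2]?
Use y[k] = Σ_i a[i]·b[k-i] at k=0. y[0] = 2×3 = 6

6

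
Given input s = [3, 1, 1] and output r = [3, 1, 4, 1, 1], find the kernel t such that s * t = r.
Output length 5 = len(s) + len(t) - 1 ⇒ len(t) = 3. Solve t forward using t[k] = (r[k] - Σ_{i≥1} s[i]·t[k-i]) / s[0]: t[0] = r[0] / s[0] = 3 / 3 = 1; t[1] = (r[1] - 1×1) / s[0] = (1 - 1×1) / 3 = 0; t[2] = (r[2] - 1×0 - 1×1) / s[0] = (4 - 1×0 - 1×1) / 3 = 1. So t = [1, 0, 1]. Forward-check [3, 1, 1] * [1, 0, 1]: r[0] = 3×1 = 3; r[1] = 3×0 + 1×1 = 1; r[2] = 3×1 + 1×0 + 1×1 = 4; r[3] = 1×1 + 1×0 = 1; r[4] = 1×1 = 1 → [3, 1, 4, 1, 1] ✓

[1, 0, 1]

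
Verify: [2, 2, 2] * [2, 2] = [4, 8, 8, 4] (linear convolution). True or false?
Recompute linear convolution of [2, 2, 2] and [2, 2]: y[0] = 2×2 = 4; y[1] = 2×2 + 2×2 = 8; y[2] = 2×2 + 2×2 = 8; y[3] = 2×2 = 4 → [4, 8, 8, 4]. Given [4, 8, 8, 4] matches, so answer: Yes

Yes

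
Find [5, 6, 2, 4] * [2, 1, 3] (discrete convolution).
y[0] = 5×2 = 10; y[1] = 5×1 + 6×2 = 17; y[2] = 5×3 + 6×1 + 2×2 = 25; y[3] = 6×3 + 2×1 + 4×2 = 28; y[4] = 2×3 + 4×1 = 10; y[5] = 4×3 = 12

[10, 17, 25, 28, 10, 12]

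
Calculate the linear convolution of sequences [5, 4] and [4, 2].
y[0] = 5×4 = 20; y[1] = 5×2 + 4×4 = 26; y[2] = 4×2 = 8

[20, 26, 8]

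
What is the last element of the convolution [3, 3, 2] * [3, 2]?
Use y[k] = Σ_i a[i]·b[k-i] at k=3. y[3] = 2×2 = 4

4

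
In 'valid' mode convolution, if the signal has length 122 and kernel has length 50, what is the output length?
'Valid' mode counts only positions where the kernel fully overlaps the signal: m - n + 1 = 122 - 50 + 1 = 73

73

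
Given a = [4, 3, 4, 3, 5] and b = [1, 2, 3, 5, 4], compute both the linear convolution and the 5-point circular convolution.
Linear: y_lin[0] = 4×1 = 4; y_lin[1] = 4×2 + 3×1 = 11; y_lin[2] = 4×3 + 3×2 + 4×1 = 22; y_lin[3] = 4×5 + 3×3 + 4×2 + 3×1 = 40; y_lin[4] = 4×4 + 3×5 + 4×3 + 3×2 + 5×1 = 54; y_lin[5] = 3×4 + 4×5 + 3×3 + 5×2 = 51; y_lin[6] = 4×4 + 3×5 + 5×3 = 46; y_lin[7] = 3×4 + 5×5 = 37; y_lin[8] = 5×4 = 20 → [4, 11, 22, 40, 54, 51, 46, 37, 20]. Circular (length 5): y[0] = 4×1 + 3×4 + 4×5 + 3×3 + 5×2 = 55; y[1] = 4×2 + 3×1 + 4×4 + 3×5 + 5×3 = 57; y[2] = 4×3 + 3×2 + 4×1 + 3×4 + 5×5 = 59; y[3] = 4×5 + 3×3 + 4×2 + 3×1 + 5×4 = 60; y[4] = 4×4 + 3×5 + 4×3 + 3×2 + 5×1 = 54 → [55, 57, 59, 60, 54]

Linear: [4, 11, 22, 40, 54, 51, 46, 37, 20], Circular: [55, 57, 59, 60, 54]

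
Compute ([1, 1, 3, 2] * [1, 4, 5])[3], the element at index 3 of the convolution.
Use y[k] = Σ_i a[i]·b[k-i] at k=3. y[3] = 1×5 + 3×4 + 2×1 = 19

19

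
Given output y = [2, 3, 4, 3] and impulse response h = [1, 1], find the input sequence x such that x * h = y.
Deconvolve y=[2, 3, 4, 3] by h=[1, 1]. Since h[0]=1, solve forward: x[0] = y[0] / 1 = 2; x[1] = (y[1] - 2×1) / 1 = 1; x[2] = (y[2] - 1×1) / 1 = 3. So x = [2, 1, 3]. Check by forward convolution: y[0] = 2×1 = 2; y[1] = 2×1 + 1×1 = 3; y[2] = 1×1 + 3×1 = 4; y[3] = 3×1 = 3

[2, 1, 3]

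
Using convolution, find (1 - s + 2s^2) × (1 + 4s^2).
Ascending coefficients: a = [1, -1, 2], b = [1, 0, 4]. c[0] = 1×1 = 1; c[1] = 1×0 + -1×1 = -1; c[2] = 1×4 + -1×0 + 2×1 = 6; c[3] = -1×4 + 2×0 = -4; c[4] = 2×4 = 8. Result coefficients: [1, -1, 6, -4, 8] → 1 - s + 6s^2 - 4s^3 + 8s^4

1 - s + 6s^2 - 4s^3 + 8s^4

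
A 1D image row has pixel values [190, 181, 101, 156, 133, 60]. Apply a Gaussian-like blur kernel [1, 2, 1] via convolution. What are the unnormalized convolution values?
Convolve image row [190, 181, 101, 156, 133, 60] with kernel [1, 2, 1]: y[0] = 190×1 = 190; y[1] = 190×2 + 181×1 = 561; y[2] = 190×1 + 181×2 + 101×1 = 653; y[3] = 181×1 + 101×2 + 156×1 = 539; y[4] = 101×1 + 156×2 + 133×1 = 546; y[5] = 156×1 + 133×2 + 60×1 = 482; y[6] = 133×1 + 60×2 = 253; y[7] = 60×1 = 60 → [190, 561, 653, 539, 546, 482, 253, 60]. Normalization factor = sum(kernel) = 4.

[190, 561, 653, 539, 546, 482, 253, 60]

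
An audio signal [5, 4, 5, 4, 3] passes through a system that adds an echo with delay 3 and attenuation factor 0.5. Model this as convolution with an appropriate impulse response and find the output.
Direct-path + delayed-attenuated-path model → impulse response h = [1, 0, 0, 0.5] (1 at lag 0, 0.5 at lag 3). Output y[n] = x[n] + 0.5·x[n - 3] (with x[n] = 0 outside 0..4): y[0] = 5 + 0.5×0 = 5; y[1] = 4 + 0.5×0 = 4; y[2] = 5 + 0.5×0 = 5; y[3] = 4 + 0.5×5 = 6.5; y[4] = 3 + 0.5×4 = 5.0; y[5] = 0 + 0.5×5 = 2.5; y[6] = 0 + 0.5×4 = 2.0; y[7] = 0 + 0.5×3 = 1.5. So y = [5, 4, 5, 6.5, 5.0, 2.5, 2.0, 1.5]

[5, 4, 5, 6.5, 5.0, 2.5, 2.0, 1.5]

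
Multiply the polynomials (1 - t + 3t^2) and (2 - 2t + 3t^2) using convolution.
Ascending coefficients: a = [1, -1, 3], b = [2, -2, 3]. c[0] = 1×2 = 2; c[1] = 1×-2 + -1×2 = -4; c[2] = 1×3 + -1×-2 + 3×2 = 11; c[3] = -1×3 + 3×-2 = -9; c[4] = 3×3 = 9. Result coefficients: [2, -4, 11, -9, 9] → 2 - 4t + 11t^2 - 9t^3 + 9t^4

2 - 4t + 11t^2 - 9t^3 + 9t^4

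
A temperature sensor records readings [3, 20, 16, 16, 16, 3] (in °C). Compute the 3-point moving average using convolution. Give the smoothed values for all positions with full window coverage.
3-point moving average kernel = [1, 1, 1]. Apply in 'valid' mode (full window coverage): avg[0] = (3 + 20 + 16) / 3 = 13.0; avg[1] = (20 + 16 + 16) / 3 = 17.33; avg[2] = (16 + 16 + 16) / 3 = 16.0; avg[3] = (16 + 16 + 3) / 3 = 11.67. Smoothed values: [13.0, 17.33, 16.0, 11.67]

[13.0, 17.33, 16.0, 11.67]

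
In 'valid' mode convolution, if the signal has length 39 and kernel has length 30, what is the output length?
'Valid' mode counts only positions where the kernel fully overlaps the signal: m - n + 1 = 39 - 30 + 1 = 10

10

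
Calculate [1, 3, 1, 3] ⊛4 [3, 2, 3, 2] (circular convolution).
Use y[k] = Σ_j s[j]·t[(k-j) mod 4]. y[0] = 1×3 + 3×2 + 1×3 + 3×2 = 18; y[1] = 1×2 + 3×3 + 1×2 + 3×3 = 22; y[2] = 1×3 + 3×2 + 1×3 + 3×2 = 18; y[3] = 1×2 + 3×3 + 1×2 + 3×3 = 22. Result: [18, 22, 18, 22]

[18, 22, 18, 22]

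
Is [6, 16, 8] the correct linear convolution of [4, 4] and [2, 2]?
Recompute linear convolution of [4, 4] and [2, 2]: y[0] = 4×2 = 8; y[1] = 4×2 + 4×2 = 16; y[2] = 4×2 = 8 → [8, 16, 8]. Compare to given [6, 16, 8]: they differ at index 0: given 6, correct 8, so answer: No

No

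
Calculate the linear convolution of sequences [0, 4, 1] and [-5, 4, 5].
y[0] = 0×-5 = 0; y[1] = 0×4 + 4×-5 = -20; y[2] = 0×5 + 4×4 + 1×-5 = 11; y[3] = 4×5 + 1×4 = 24; y[4] = 1×5 = 5

[0, -20, 11, 24, 5]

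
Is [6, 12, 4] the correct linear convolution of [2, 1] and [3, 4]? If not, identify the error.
Recompute linear convolution of [2, 1] and [3, 4]: y[0] = 2×3 = 6; y[1] = 2×4 + 1×3 = 11; y[2] = 1×4 = 4 → [6, 11, 4]. Compare to given [6, 12, 4]: they differ at index 1: given 12, correct 11, so answer: No

No. Error at index 1: given 12, correct 11.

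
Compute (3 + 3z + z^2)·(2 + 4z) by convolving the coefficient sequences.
Ascending coefficients: a = [3, 3, 1], b = [2, 4]. c[0] = 3×2 = 6; c[1] = 3×4 + 3×2 = 18; c[2] = 3×4 + 1×2 = 14; c[3] = 1×4 = 4. Result coefficients: [6, 18, 14, 4] → 6 + 18z + 14z^2 + 4z^3

6 + 18z + 14z^2 + 4z^3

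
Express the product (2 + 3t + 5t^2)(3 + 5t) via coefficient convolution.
Ascending coefficients: a = [2, 3, 5], b = [3, 5]. c[0] = 2×3 = 6; c[1] = 2×5 + 3×3 = 19; c[2] = 3×5 + 5×3 = 30; c[3] = 5×5 = 25. Result coefficients: [6, 19, 30, 25] → 6 + 19t + 30t^2 + 25t^3

6 + 19t + 30t^2 + 25t^3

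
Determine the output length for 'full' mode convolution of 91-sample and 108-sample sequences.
Linear/full convolution length: m + n - 1 = 91 + 108 - 1 = 198

198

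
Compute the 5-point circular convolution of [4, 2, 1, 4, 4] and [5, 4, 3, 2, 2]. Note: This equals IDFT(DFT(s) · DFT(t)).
Either evaluate y[k] = Σ_j s[j]·t[(k-j) mod 5] directly, or use IDFT(DFT(s) · DFT(t)). y[0] = 4×5 + 2×2 + 1×2 + 4×3 + 4×4 = 54; y[1] = 4×4 + 2×5 + 1×2 + 4×2 + 4×3 = 48; y[2] = 4×3 + 2×4 + 1×5 + 4×2 + 4×2 = 41; y[3] = 4×2 + 2×3 + 1×4 + 4×5 + 4×2 = 46; y[4] = 4×2 + 2×2 + 1×3 + 4×4 + 4×5 = 51. Result: [54, 48, 41, 46, 51]

[54, 48, 41, 46, 51]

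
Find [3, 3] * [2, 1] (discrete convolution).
y[0] = 3×2 = 6; y[1] = 3×1 + 3×2 = 9; y[2] = 3×1 = 3

[6, 9, 3]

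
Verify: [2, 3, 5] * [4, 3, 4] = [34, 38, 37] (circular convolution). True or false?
Recompute circular convolution of [2, 3, 5] and [4, 3, 4]: y[0] = 2×4 + 3×4 + 5×3 = 35; y[1] = 2×3 + 3×4 + 5×4 = 38; y[2] = 2×4 + 3×3 + 5×4 = 37 → [35, 38, 37]. Compare to given [34, 38, 37]: they differ at index 0: given 34, correct 35, so answer: No

No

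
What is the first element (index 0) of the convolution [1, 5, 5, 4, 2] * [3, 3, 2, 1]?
Use y[k] = Σ_i a[i]·b[k-i] at k=0. y[0] = 1×3 = 3

3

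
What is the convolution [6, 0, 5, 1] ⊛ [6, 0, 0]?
y[0] = 6×6 = 36; y[1] = 6×0 + 0×6 = 0; y[2] = 6×0 + 0×0 + 5×6 = 30; y[3] = 0×0 + 5×0 + 1×6 = 6; y[4] = 5×0 + 1×0 = 0; y[5] = 1×0 = 0

[36, 0, 30, 6, 0, 0]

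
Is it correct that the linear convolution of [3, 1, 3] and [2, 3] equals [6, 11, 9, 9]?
Recompute linear convolution of [3, 1, 3] and [2, 3]: y[0] = 3×2 = 6; y[1] = 3×3 + 1×2 = 11; y[2] = 1×3 + 3×2 = 9; y[3] = 3×3 = 9 → [6, 11, 9, 9]. Given [6, 11, 9, 9] matches, so answer: Yes

Yes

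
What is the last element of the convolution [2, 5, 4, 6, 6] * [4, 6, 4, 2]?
Use y[k] = Σ_i a[i]·b[k-i] at k=7. y[7] = 6×2 = 12

12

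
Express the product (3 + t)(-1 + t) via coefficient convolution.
Ascending coefficients: a = [3, 1], b = [-1, 1]. c[0] = 3×-1 = -3; c[1] = 3×1 + 1×-1 = 2; c[2] = 1×1 = 1. Result coefficients: [-3, 2, 1] → -3 + 2t + t^2

-3 + 2t + t^2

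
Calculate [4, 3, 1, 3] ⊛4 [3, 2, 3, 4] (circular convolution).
Use y[k] = Σ_j u[j]·v[(k-j) mod 4]. y[0] = 4×3 + 3×4 + 1×3 + 3×2 = 33; y[1] = 4×2 + 3×3 + 1×4 + 3×3 = 30; y[2] = 4×3 + 3×2 + 1×3 + 3×4 = 33; y[3] = 4×4 + 3×3 + 1×2 + 3×3 = 36. Result: [33, 30, 33, 36]

[33, 30, 33, 36]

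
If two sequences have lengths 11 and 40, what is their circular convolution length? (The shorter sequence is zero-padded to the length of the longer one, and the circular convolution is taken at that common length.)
Circular convolution (zero-padding the shorter input) has length max(m, n) = max(11, 40) = 40

40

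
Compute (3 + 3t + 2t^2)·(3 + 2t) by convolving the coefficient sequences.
Ascending coefficients: a = [3, 3, 2], b = [3, 2]. c[0] = 3×3 = 9; c[1] = 3×2 + 3×3 = 15; c[2] = 3×2 + 2×3 = 12; c[3] = 2×2 = 4. Result coefficients: [9, 15, 12, 4] → 9 + 15t + 12t^2 + 4t^3

9 + 15t + 12t^2 + 4t^3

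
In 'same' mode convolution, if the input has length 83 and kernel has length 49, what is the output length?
'Same' mode returns an output with the same length as the input: 83

83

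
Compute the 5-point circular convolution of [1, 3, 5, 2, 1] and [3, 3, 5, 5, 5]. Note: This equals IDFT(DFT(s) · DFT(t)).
Either evaluate y[k] = Σ_j s[j]·t[(k-j) mod 5] directly, or use IDFT(DFT(s) · DFT(t)). y[0] = 1×3 + 3×5 + 5×5 + 2×5 + 1×3 = 56; y[1] = 1×3 + 3×3 + 5×5 + 2×5 + 1×5 = 52; y[2] = 1×5 + 3×3 + 5×3 + 2×5 + 1×5 = 44; y[3] = 1×5 + 3×5 + 5×3 + 2×3 + 1×5 = 46; y[4] = 1×5 + 3×5 + 5×5 + 2×3 + 1×3 = 54. Result: [56, 52, 44, 46, 54]

[56, 52, 44, 46, 54]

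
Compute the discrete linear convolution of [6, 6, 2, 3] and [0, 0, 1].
y[0] = 6×0 = 0; y[1] = 6×0 + 6×0 = 0; y[2] = 6×1 + 6×0 + 2×0 = 6; y[3] = 6×1 + 2×0 + 3×0 = 6; y[4] = 2×1 + 3×0 = 2; y[5] = 3×1 = 3

[0, 0, 6, 6, 2, 3]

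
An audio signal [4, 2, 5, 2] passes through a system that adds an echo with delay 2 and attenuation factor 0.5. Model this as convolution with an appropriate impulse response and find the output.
Direct-path + delayed-attenuated-path model → impulse response h = [1, 0, 0.5] (1 at lag 0, 0.5 at lag 2). Output y[n] = x[n] + 0.5·x[n - 2] (with x[n] = 0 outside 0..3): y[0] = 4 + 0.5×0 = 4; y[1] = 2 + 0.5×0 = 2; y[2] = 5 + 0.5×4 = 7.0; y[3] = 2 + 0.5×2 = 3.0; y[4] = 0 + 0.5×5 = 2.5; y[5] = 0 + 0.5×2 = 1.0. So y = [4, 2, 7.0, 3.0, 2.5, 1.0]

[4, 2, 7.0, 3.0, 2.5, 1.0]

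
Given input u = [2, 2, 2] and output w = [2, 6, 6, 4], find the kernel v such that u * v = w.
Output length 4 = len(u) + len(v) - 1 ⇒ len(v) = 2. Solve v forward using v[k] = (w[k] - Σ_{i≥1} u[i]·v[k-i]) / u[0]: v[0] = w[0] / u[0] = 2 / 2 = 1; v[1] = (w[1] - 2×1) / u[0] = (6 - 2×1) / 2 = 2. So v = [1, 2]. Forward-check [2, 2, 2] * [1, 2]: w[0] = 2×1 = 2; w[1] = 2×2 + 2×1 = 6; w[2] = 2×2 + 2×1 = 6; w[3] = 2×2 = 4 → [2, 6, 6, 4] ✓

[1, 2]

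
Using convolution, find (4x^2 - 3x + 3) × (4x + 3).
Ascending coefficients: a = [3, -3, 4], b = [3, 4]. c[0] = 3×3 = 9; c[1] = 3×4 + -3×3 = 3; c[2] = -3×4 + 4×3 = 0; c[3] = 4×4 = 16. Result coefficients: [9, 3, 0, 16] → 16x^3 + 3x + 9

16x^3 + 3x + 9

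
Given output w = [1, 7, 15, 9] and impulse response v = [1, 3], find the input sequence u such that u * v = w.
Deconvolve w=[1, 7, 15, 9] by v=[1, 3]. Since v[0]=1, solve forward: u[0] = w[0] / 1 = 1; u[1] = (w[1] - 1×3) / 1 = 4; u[2] = (w[2] - 4×3) / 1 = 3. So u = [1, 4, 3]. Check by forward convolution: w[0] = 1×1 = 1; w[1] = 1×3 + 4×1 = 7; w[2] = 4×3 + 3×1 = 15; w[3] = 3×3 = 9

[1, 4, 3]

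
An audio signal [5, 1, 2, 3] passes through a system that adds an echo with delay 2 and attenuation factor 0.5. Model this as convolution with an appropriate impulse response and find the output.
Direct-path + delayed-attenuated-path model → impulse response h = [1, 0, 0.5] (1 at lag 0, 0.5 at lag 2). Output y[n] = x[n] + 0.5·x[n - 2] (with x[n] = 0 outside 0..3): y[0] = 5 + 0.5×0 = 5; y[1] = 1 + 0.5×0 = 1; y[2] = 2 + 0.5×5 = 4.5; y[3] = 3 + 0.5×1 = 3.5; y[4] = 0 + 0.5×2 = 1.0; y[5] = 0 + 0.5×3 = 1.5. So y = [5, 1, 4.5, 3.5, 1.0, 1.5]

[5, 1, 4.5, 3.5, 1.0, 1.5]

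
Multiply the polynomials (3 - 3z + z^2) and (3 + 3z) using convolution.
Ascending coefficients: a = [3, -3, 1], b = [3, 3]. c[0] = 3×3 = 9; c[1] = 3×3 + -3×3 = 0; c[2] = -3×3 + 1×3 = -6; c[3] = 1×3 = 3. Result coefficients: [9, 0, -6, 3] → 9 - 6z^2 + 3z^3

9 - 6z^2 + 3z^3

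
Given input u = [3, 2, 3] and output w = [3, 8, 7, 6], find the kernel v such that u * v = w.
Output length 4 = len(u) + len(v) - 1 ⇒ len(v) = 2. Solve v forward using v[k] = (w[k] - Σ_{i≥1} u[i]·v[k-i]) / u[0]: v[0] = w[0] / u[0] = 3 / 3 = 1; v[1] = (w[1] - 2×1) / u[0] = (8 - 2×1) / 3 = 2. So v = [1, 2]. Forward-check [3, 2, 3] * [1, 2]: w[0] = 3×1 = 3; w[1] = 3×2 + 2×1 = 8; w[2] = 2×2 + 3×1 = 7; w[3] = 3×2 = 6 → [3, 8, 7, 6] ✓

[1, 2]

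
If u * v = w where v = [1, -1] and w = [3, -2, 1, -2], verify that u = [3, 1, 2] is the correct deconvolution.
Forward-compute [3, 1, 2] * [1, -1]: w[0] = 3×1 = 3; w[1] = 3×-1 + 1×1 = -2; w[2] = 1×-1 + 2×1 = 1; w[3] = 2×-1 = -2 → [3, -2, 1, -2]. Matches given w = [3, -2, 1, -2], so verified.

Verified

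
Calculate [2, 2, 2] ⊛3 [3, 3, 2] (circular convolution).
Use y[k] = Σ_j a[j]·b[(k-j) mod 3]. y[0] = 2×3 + 2×2 + 2×3 = 16; y[1] = 2×3 + 2×3 + 2×2 = 16; y[2] = 2×2 + 2×3 + 2×3 = 16. Result: [16, 16, 16]

[16, 16, 16]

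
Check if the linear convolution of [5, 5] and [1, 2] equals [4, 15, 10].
Recompute linear convolution of [5, 5] and [1, 2]: y[0] = 5×1 = 5; y[1] = 5×2 + 5×1 = 15; y[2] = 5×2 = 10 → [5, 15, 10]. Compare to given [4, 15, 10]: they differ at index 0: given 4, correct 5, so answer: No

No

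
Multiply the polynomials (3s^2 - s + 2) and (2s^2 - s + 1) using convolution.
Ascending coefficients: a = [2, -1, 3], b = [1, -1, 2]. c[0] = 2×1 = 2; c[1] = 2×-1 + -1×1 = -3; c[2] = 2×2 + -1×-1 + 3×1 = 8; c[3] = -1×2 + 3×-1 = -5; c[4] = 3×2 = 6. Result coefficients: [2, -3, 8, -5, 6] → 6s^4 - 5s^3 + 8s^2 - 3s + 2

6s^4 - 5s^3 + 8s^2 - 3s + 2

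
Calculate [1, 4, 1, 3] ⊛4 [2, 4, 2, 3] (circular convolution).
Use y[k] = Σ_j f[j]·g[(k-j) mod 4]. y[0] = 1×2 + 4×3 + 1×2 + 3×4 = 28; y[1] = 1×4 + 4×2 + 1×3 + 3×2 = 21; y[2] = 1×2 + 4×4 + 1×2 + 3×3 = 29; y[3] = 1×3 + 4×2 + 1×4 + 3×2 = 21. Result: [28, 21, 29, 21]

[28, 21, 29, 21]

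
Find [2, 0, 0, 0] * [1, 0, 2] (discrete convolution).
y[0] = 2×1 = 2; y[1] = 2×0 + 0×1 = 0; y[2] = 2×2 + 0×0 + 0×1 = 4; y[3] = 0×2 + 0×0 + 0×1 = 0; y[4] = 0×2 + 0×0 = 0; y[5] = 0×2 = 0

[2, 0, 4, 0, 0, 0]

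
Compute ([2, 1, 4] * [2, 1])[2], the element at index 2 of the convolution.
Use y[k] = Σ_i a[i]·b[k-i] at k=2. y[2] = 1×1 + 4×2 = 9

9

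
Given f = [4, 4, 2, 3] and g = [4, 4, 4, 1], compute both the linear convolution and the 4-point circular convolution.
Linear: y_lin[0] = 4×4 = 16; y_lin[1] = 4×4 + 4×4 = 32; y_lin[2] = 4×4 + 4×4 + 2×4 = 40; y_lin[3] = 4×1 + 4×4 + 2×4 + 3×4 = 40; y_lin[4] = 4×1 + 2×4 + 3×4 = 24; y_lin[5] = 2×1 + 3×4 = 14; y_lin[6] = 3×1 = 3 → [16, 32, 40, 40, 24, 14, 3]. Circular (length 4): y[0] = 4×4 + 4×1 + 2×4 + 3×4 = 40; y[1] = 4×4 + 4×4 + 2×1 + 3×4 = 46; y[2] = 4×4 + 4×4 + 2×4 + 3×1 = 43; y[3] = 4×1 + 4×4 + 2×4 + 3×4 = 40 → [40, 46, 43, 40]

Linear: [16, 32, 40, 40, 24, 14, 3], Circular: [40, 46, 43, 40]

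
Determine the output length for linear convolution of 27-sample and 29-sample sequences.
Linear/full convolution length: m + n - 1 = 27 + 29 - 1 = 55

55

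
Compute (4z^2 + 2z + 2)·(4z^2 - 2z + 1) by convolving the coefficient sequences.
Ascending coefficients: a = [2, 2, 4], b = [1, -2, 4]. c[0] = 2×1 = 2; c[1] = 2×-2 + 2×1 = -2; c[2] = 2×4 + 2×-2 + 4×1 = 8; c[3] = 2×4 + 4×-2 = 0; c[4] = 4×4 = 16. Result coefficients: [2, -2, 8, 0, 16] → 16z^4 + 8z^2 - 2z + 2

16z^4 + 8z^2 - 2z + 2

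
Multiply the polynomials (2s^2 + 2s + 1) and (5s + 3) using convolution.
Ascending coefficients: a = [1, 2, 2], b = [3, 5]. c[0] = 1×3 = 3; c[1] = 1×5 + 2×3 = 11; c[2] = 2×5 + 2×3 = 16; c[3] = 2×5 = 10. Result coefficients: [3, 11, 16, 10] → 10s^3 + 16s^2 + 11s + 3

10s^3 + 16s^2 + 11s + 3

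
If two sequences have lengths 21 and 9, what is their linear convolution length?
Linear/full convolution length: m + n - 1 = 21 + 9 - 1 = 29

29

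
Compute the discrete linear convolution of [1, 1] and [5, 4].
y[0] = 1×5 = 5; y[1] = 1×4 + 1×5 = 9; y[2] = 1×4 = 4

[5, 9, 4]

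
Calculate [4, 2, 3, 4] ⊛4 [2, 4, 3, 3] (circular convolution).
Use y[k] = Σ_j f[j]·g[(k-j) mod 4]. y[0] = 4×2 + 2×3 + 3×3 + 4×4 = 39; y[1] = 4×4 + 2×2 + 3×3 + 4×3 = 41; y[2] = 4×3 + 2×4 + 3×2 + 4×3 = 38; y[3] = 4×3 + 2×3 + 3×4 + 4×2 = 38. Result: [39, 41, 38, 38]

[39, 41, 38, 38]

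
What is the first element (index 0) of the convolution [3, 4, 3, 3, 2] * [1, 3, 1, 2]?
Use y[k] = Σ_i a[i]·b[k-i] at k=0. y[0] = 3×1 = 3

3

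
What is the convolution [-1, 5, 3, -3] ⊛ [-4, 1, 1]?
y[0] = -1×-4 = 4; y[1] = -1×1 + 5×-4 = -21; y[2] = -1×1 + 5×1 + 3×-4 = -8; y[3] = 5×1 + 3×1 + -3×-4 = 20; y[4] = 3×1 + -3×1 = 0; y[5] = -3×1 = -3

[4, -21, -8, 20, 0, -3]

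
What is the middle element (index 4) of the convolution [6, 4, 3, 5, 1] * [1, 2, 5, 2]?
Use y[k] = Σ_i a[i]·b[k-i] at k=4. y[4] = 4×2 + 3×5 + 5×2 + 1×1 = 34

34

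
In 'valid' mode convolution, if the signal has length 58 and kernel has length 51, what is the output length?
'Valid' mode counts only positions where the kernel fully overlaps the signal: m - n + 1 = 58 - 51 + 1 = 8

8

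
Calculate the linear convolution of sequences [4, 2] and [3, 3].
y[0] = 4×3 = 12; y[1] = 4×3 + 2×3 = 18; y[2] = 2×3 = 6

[12, 18, 6]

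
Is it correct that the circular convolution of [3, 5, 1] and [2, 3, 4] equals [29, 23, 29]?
Recompute circular convolution of [3, 5, 1] and [2, 3, 4]: y[0] = 3×2 + 5×4 + 1×3 = 29; y[1] = 3×3 + 5×2 + 1×4 = 23; y[2] = 3×4 + 5×3 + 1×2 = 29 → [29, 23, 29]. Given [29, 23, 29] matches, so answer: Yes

Yes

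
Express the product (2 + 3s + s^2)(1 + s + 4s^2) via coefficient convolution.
Ascending coefficients: a = [2, 3, 1], b = [1, 1, 4]. c[0] = 2×1 = 2; c[1] = 2×1 + 3×1 = 5; c[2] = 2×4 + 3×1 + 1×1 = 12; c[3] = 3×4 + 1×1 = 13; c[4] = 1×4 = 4. Result coefficients: [2, 5, 12, 13, 4] → 2 + 5s + 12s^2 + 13s^3 + 4s^4

2 + 5s + 12s^2 + 13s^3 + 4s^4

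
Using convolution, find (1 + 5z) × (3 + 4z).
Ascending coefficients: a = [1, 5], b = [3, 4]. c[0] = 1×3 = 3; c[1] = 1×4 + 5×3 = 19; c[2] = 5×4 = 20. Result coefficients: [3, 19, 20] → 3 + 19z + 20z^2

3 + 19z + 20z^2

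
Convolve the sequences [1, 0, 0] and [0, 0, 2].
y[0] = 1×0 = 0; y[1] = 1×0 + 0×0 = 0; y[2] = 1×2 + 0×0 + 0×0 = 2; y[3] = 0×2 + 0×0 = 0; y[4] = 0×2 = 0

[0, 0, 2, 0, 0]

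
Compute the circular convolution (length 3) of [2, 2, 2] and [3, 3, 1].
Use y[k] = Σ_j x[j]·h[(k-j) mod 3]. y[0] = 2×3 + 2×1 + 2×3 = 14; y[1] = 2×3 + 2×3 + 2×1 = 14; y[2] = 2×1 + 2×3 + 2×3 = 14. Result: [14, 14, 14]

[14, 14, 14]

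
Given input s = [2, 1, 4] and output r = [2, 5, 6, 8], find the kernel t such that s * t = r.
Output length 4 = len(s) + len(t) - 1 ⇒ len(t) = 2. Solve t forward using t[k] = (r[k] - Σ_{i≥1} s[i]·t[k-i]) / s[0]: t[0] = r[0] / s[0] = 2 / 2 = 1; t[1] = (r[1] - 1×1) / s[0] = (5 - 1×1) / 2 = 2. So t = [1, 2]. Forward-check [2, 1, 4] * [1, 2]: r[0] = 2×1 = 2; r[1] = 2×2 + 1×1 = 5; r[2] = 1×2 + 4×1 = 6; r[3] = 4×2 = 8 → [2, 5, 6, 8] ✓

[1, 2]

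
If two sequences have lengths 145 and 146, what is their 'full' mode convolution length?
Linear/full convolution length: m + n - 1 = 145 + 146 - 1 = 290

290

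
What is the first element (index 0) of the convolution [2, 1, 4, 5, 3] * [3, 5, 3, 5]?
Use y[k] = Σ_i a[i]·b[k-i] at k=0. y[0] = 2×3 = 6

6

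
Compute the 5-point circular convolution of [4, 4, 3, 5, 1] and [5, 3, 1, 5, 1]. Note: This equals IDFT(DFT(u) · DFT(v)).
Either evaluate y[k] = Σ_j u[j]·v[(k-j) mod 5] directly, or use IDFT(DFT(u) · DFT(v)). y[0] = 4×5 + 4×1 + 3×5 + 5×1 + 1×3 = 47; y[1] = 4×3 + 4×5 + 3×1 + 5×5 + 1×1 = 61; y[2] = 4×1 + 4×3 + 3×5 + 5×1 + 1×5 = 41; y[3] = 4×5 + 4×1 + 3×3 + 5×5 + 1×1 = 59; y[4] = 4×1 + 4×5 + 3×1 + 5×3 + 1×5 = 47. Result: [47, 61, 41, 59, 47]

[47, 61, 41, 59, 47]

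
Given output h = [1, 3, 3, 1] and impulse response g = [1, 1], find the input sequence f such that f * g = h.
Deconvolve h=[1, 3, 3, 1] by g=[1, 1]. Since g[0]=1, solve forward: f[0] = h[0] / 1 = 1; f[1] = (h[1] - 1×1) / 1 = 2; f[2] = (h[2] - 2×1) / 1 = 1. So f = [1, 2, 1]. Check by forward convolution: h[0] = 1×1 = 1; h[1] = 1×1 + 2×1 = 3; h[2] = 2×1 + 1×1 = 3; h[3] = 1×1 = 1

[1, 2, 1]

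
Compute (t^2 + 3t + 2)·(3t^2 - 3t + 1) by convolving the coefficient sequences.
Ascending coefficients: a = [2, 3, 1], b = [1, -3, 3]. c[0] = 2×1 = 2; c[1] = 2×-3 + 3×1 = -3; c[2] = 2×3 + 3×-3 + 1×1 = -2; c[3] = 3×3 + 1×-3 = 6; c[4] = 1×3 = 3. Result coefficients: [2, -3, -2, 6, 3] → 3t^4 + 6t^3 - 2t^2 - 3t + 2

3t^4 + 6t^3 - 2t^2 - 3t + 2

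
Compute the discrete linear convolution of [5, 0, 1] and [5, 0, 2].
y[0] = 5×5 = 25; y[1] = 5×0 + 0×5 = 0; y[2] = 5×2 + 0×0 + 1×5 = 15; y[3] = 0×2 + 1×0 = 0; y[4] = 1×2 = 2

[25, 0, 15, 0, 2]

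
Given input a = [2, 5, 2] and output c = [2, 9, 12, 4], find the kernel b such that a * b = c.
Output length 4 = len(a) + len(b) - 1 ⇒ len(b) = 2. Solve b forward using b[k] = (c[k] - Σ_{i≥1} a[i]·b[k-i]) / a[0]: b[0] = c[0] / a[0] = 2 / 2 = 1; b[1] = (c[1] - 5×1) / a[0] = (9 - 5×1) / 2 = 2. So b = [1, 2]. Forward-check [2, 5, 2] * [1, 2]: c[0] = 2×1 = 2; c[1] = 2×2 + 5×1 = 9; c[2] = 5×2 + 2×1 = 12; c[3] = 2×2 = 4 → [2, 9, 12, 4] ✓

[1, 2]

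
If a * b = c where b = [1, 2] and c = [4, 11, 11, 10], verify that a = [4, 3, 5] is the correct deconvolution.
Forward-compute [4, 3, 5] * [1, 2]: c[0] = 4×1 = 4; c[1] = 4×2 + 3×1 = 11; c[2] = 3×2 + 5×1 = 11; c[3] = 5×2 = 10 → [4, 11, 11, 10]. Matches given c = [4, 11, 11, 10], so verified.

Verified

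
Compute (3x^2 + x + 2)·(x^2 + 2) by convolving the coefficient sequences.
Ascending coefficients: a = [2, 1, 3], b = [2, 0, 1]. c[0] = 2×2 = 4; c[1] = 2×0 + 1×2 = 2; c[2] = 2×1 + 1×0 + 3×2 = 8; c[3] = 1×1 + 3×0 = 1; c[4] = 3×1 = 3. Result coefficients: [4, 2, 8, 1, 3] → 3x^4 + x^3 + 8x^2 + 2x + 4

3x^4 + x^3 + 8x^2 + 2x + 4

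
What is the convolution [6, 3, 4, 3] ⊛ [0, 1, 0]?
y[0] = 6×0 = 0; y[1] = 6×1 + 3×0 = 6; y[2] = 6×0 + 3×1 + 4×0 = 3; y[3] = 3×0 + 4×1 + 3×0 = 4; y[4] = 4×0 + 3×1 = 3; y[5] = 3×0 = 0

[0, 6, 3, 4, 3, 0]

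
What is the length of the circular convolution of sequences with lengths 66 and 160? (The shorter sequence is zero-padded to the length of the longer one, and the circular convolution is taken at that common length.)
Circular convolution (zero-padding the shorter input) has length max(m, n) = max(66, 160) = 160

160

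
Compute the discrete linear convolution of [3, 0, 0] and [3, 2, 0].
y[0] = 3×3 = 9; y[1] = 3×2 + 0×3 = 6; y[2] = 3×0 + 0×2 + 0×3 = 0; y[3] = 0×0 + 0×2 = 0; y[4] = 0×0 = 0

[9, 6, 0, 0, 0]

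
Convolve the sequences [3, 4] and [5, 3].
y[0] = 3×5 = 15; y[1] = 3×3 + 4×5 = 29; y[2] = 4×3 = 12

[15, 29, 12]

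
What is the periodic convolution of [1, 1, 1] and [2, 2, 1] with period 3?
Use y[k] = Σ_j x[j]·h[(k-j) mod 3]. y[0] = 1×2 + 1×1 + 1×2 = 5; y[1] = 1×2 + 1×2 + 1×1 = 5; y[2] = 1×1 + 1×2 + 1×2 = 5. Result: [5, 5, 5]

[5, 5, 5]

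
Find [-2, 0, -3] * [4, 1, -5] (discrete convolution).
y[0] = -2×4 = -8; y[1] = -2×1 + 0×4 = -2; y[2] = -2×-5 + 0×1 + -3×4 = -2; y[3] = 0×-5 + -3×1 = -3; y[4] = -3×-5 = 15

[-8, -2, -2, -3, 15]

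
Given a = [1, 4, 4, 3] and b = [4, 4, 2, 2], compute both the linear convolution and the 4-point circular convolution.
Linear: y_lin[0] = 1×4 = 4; y_lin[1] = 1×4 + 4×4 = 20; y_lin[2] = 1×2 + 4×4 + 4×4 = 34; y_lin[3] = 1×2 + 4×2 + 4×4 + 3×4 = 38; y_lin[4] = 4×2 + 4×2 + 3×4 = 28; y_lin[5] = 4×2 + 3×2 = 14; y_lin[6] = 3×2 = 6 → [4, 20, 34, 38, 28, 14, 6]. Circular (length 4): y[0] = 1×4 + 4×2 + 4×2 + 3×4 = 32; y[1] = 1×4 + 4×4 + 4×2 + 3×2 = 34; y[2] = 1×2 + 4×4 + 4×4 + 3×2 = 40; y[3] = 1×2 + 4×2 + 4×4 + 3×4 = 38 → [32, 34, 40, 38]

Linear: [4, 20, 34, 38, 28, 14, 6], Circular: [32, 34, 40, 38]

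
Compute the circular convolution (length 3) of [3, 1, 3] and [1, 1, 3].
Use y[k] = Σ_j a[j]·b[(k-j) mod 3]. y[0] = 3×1 + 1×3 + 3×1 = 9; y[1] = 3×1 + 1×1 + 3×3 = 13; y[2] = 3×3 + 1×1 + 3×1 = 13. Result: [9, 13, 13]

[9, 13, 13]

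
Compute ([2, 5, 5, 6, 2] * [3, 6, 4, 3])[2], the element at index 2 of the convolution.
Use y[k] = Σ_i a[i]·b[k-i] at k=2. y[2] = 2×4 + 5×6 + 5×3 = 53

53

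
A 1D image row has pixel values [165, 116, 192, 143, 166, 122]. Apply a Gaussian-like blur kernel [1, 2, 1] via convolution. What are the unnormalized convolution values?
Convolve image row [165, 116, 192, 143, 166, 122] with kernel [1, 2, 1]: y[0] = 165×1 = 165; y[1] = 165×2 + 116×1 = 446; y[2] = 165×1 + 116×2 + 192×1 = 589; y[3] = 116×1 + 192×2 + 143×1 = 643; y[4] = 192×1 + 143×2 + 166×1 = 644; y[5] = 143×1 + 166×2 + 122×1 = 597; y[6] = 166×1 + 122×2 = 410; y[7] = 122×1 = 122 → [165, 446, 589, 643, 644, 597, 410, 122]. Normalization factor = sum(kernel) = 4.

[165, 446, 589, 643, 644, 597, 410, 122]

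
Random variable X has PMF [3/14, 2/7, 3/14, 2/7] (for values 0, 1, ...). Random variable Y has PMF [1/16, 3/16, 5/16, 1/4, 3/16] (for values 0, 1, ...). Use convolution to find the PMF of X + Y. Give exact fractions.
P(X+Y=k) = Σ_i P(X=i)·P(Y=k-i) — a convolution of [3/14, 2/7, 3/14, 2/7] and [1/16, 3/16, 5/16, 1/4, 3/16]. P(X+Y=0) = (3/14)×(1/16) = 3/224; P(X+Y=1) = (3/14)×(3/16) + (2/7)×(1/16) = 9/224 + 1/56 = 13/224; P(X+Y=2) = (3/14)×(5/16) + (2/7)×(3/16) + (3/14)×(1/16) = 15/224 + 3/56 + 3/224 = 15/112; P(X+Y=3) = (3/14)×(1/4) + (2/7)×(5/16) + (3/14)×(3/16) + (2/7)×(1/16) = 3/56 + 5/56 + 9/224 + 1/56 = 45/224; P(X+Y=4) = (3/14)×(3/16) + (2/7)×(1/4) + (3/14)×(5/16) + (2/7)×(3/16) = 9/224 + 1/14 + 15/224 + 3/56 = 13/56; P(X+Y=5) = (2/7)×(3/16) + (3/14)×(1/4) + (2/7)×(5/16) = 3/56 + 3/56 + 5/56 = 11/56; P(X+Y=6) = (3/14)×(3/16) + (2/7)×(1/4) = 9/224 + 1/14 = 25/224; P(X+Y=7) = (2/7)×(3/16) = 3/56. PMF: [3/224, 13/224, 15/112, 45/224, 13/56, 11/56, 25/224, 3/56] (sums to 1 ✓)

[3/224, 13/224, 15/112, 45/224, 13/56, 11/56, 25/224, 3/56]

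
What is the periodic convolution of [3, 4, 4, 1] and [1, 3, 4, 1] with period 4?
Use y[k] = Σ_j x[j]·h[(k-j) mod 4]. y[0] = 3×1 + 4×1 + 4×4 + 1×3 = 26; y[1] = 3×3 + 4×1 + 4×1 + 1×4 = 21; y[2] = 3×4 + 4×3 + 4×1 + 1×1 = 29; y[3] = 3×1 + 4×4 + 4×3 + 1×1 = 32. Result: [26, 21, 29, 32]

[26, 21, 29, 32]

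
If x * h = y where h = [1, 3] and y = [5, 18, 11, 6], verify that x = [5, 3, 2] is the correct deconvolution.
Forward-compute [5, 3, 2] * [1, 3]: y[0] = 5×1 = 5; y[1] = 5×3 + 3×1 = 18; y[2] = 3×3 + 2×1 = 11; y[3] = 2×3 = 6 → [5, 18, 11, 6]. Matches given y = [5, 18, 11, 6], so verified.

Verified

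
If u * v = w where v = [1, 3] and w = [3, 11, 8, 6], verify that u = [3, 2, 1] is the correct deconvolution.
Forward-compute [3, 2, 1] * [1, 3]: w[0] = 3×1 = 3; w[1] = 3×3 + 2×1 = 11; w[2] = 2×3 + 1×1 = 7; w[3] = 1×3 = 3 → [3, 11, 7, 3]. Does not match given w = [3, 11, 8, 6].

Not verified. [3, 2, 1] * [1, 3] = [3, 11, 7, 3], which differs from [3, 11, 8, 6] at index 2.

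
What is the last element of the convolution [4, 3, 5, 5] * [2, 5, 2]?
Use y[k] = Σ_i a[i]·b[k-i] at k=5. y[5] = 5×2 = 10

10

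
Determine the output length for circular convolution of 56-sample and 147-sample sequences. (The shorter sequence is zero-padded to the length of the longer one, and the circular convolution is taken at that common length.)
Circular convolution (zero-padding the shorter input) has length max(m, n) = max(56, 147) = 147

147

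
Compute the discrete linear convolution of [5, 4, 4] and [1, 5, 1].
y[0] = 5×1 = 5; y[1] = 5×5 + 4×1 = 29; y[2] = 5×1 + 4×5 + 4×1 = 29; y[3] = 4×1 + 4×5 = 24; y[4] = 4×1 = 4

[5, 29, 29, 24, 4]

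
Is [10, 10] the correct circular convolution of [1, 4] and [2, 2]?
Recompute circular convolution of [1, 4] and [2, 2]: y[0] = 1×2 + 4×2 = 10; y[1] = 1×2 + 4×2 = 10 → [10, 10]. Given [10, 10] matches, so answer: Yes

Yes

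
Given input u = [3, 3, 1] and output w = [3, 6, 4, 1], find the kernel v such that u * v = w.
Output length 4 = len(u) + len(v) - 1 ⇒ len(v) = 2. Solve v forward using v[k] = (w[k] - Σ_{i≥1} u[i]·v[k-i]) / u[0]: v[0] = w[0] / u[0] = 3 / 3 = 1; v[1] = (w[1] - 3×1) / u[0] = (6 - 3×1) / 3 = 1. So v = [1, 1]. Forward-check [3, 3, 1] * [1, 1]: w[0] = 3×1 = 3; w[1] = 3×1 + 3×1 = 6; w[2] = 3×1 + 1×1 = 4; w[3] = 1×1 = 1 → [3, 6, 4, 1] ✓

[1, 1]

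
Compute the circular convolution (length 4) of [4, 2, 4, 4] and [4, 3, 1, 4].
Use y[k] = Σ_j f[j]·g[(k-j) mod 4]. y[0] = 4×4 + 2×4 + 4×1 + 4×3 = 40; y[1] = 4×3 + 2×4 + 4×4 + 4×1 = 40; y[2] = 4×1 + 2×3 + 4×4 + 4×4 = 42; y[3] = 4×4 + 2×1 + 4×3 + 4×4 = 46. Result: [40, 40, 42, 46]

[40, 40, 42, 46]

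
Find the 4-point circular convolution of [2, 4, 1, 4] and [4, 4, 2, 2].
Use y[k] = Σ_j x[j]·h[(k-j) mod 4]. y[0] = 2×4 + 4×2 + 1×2 + 4×4 = 34; y[1] = 2×4 + 4×4 + 1×2 + 4×2 = 34; y[2] = 2×2 + 4×4 + 1×4 + 4×2 = 32; y[3] = 2×2 + 4×2 + 1×4 + 4×4 = 32. Result: [34, 34, 32, 32]

[34, 34, 32, 32]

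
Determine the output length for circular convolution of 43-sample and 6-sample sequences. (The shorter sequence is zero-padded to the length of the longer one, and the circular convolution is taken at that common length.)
Circular convolution (zero-padding the shorter input) has length max(m, n) = max(43, 6) = 43

43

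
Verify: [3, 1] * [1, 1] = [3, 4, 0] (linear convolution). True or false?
Recompute linear convolution of [3, 1] and [1, 1]: y[0] = 3×1 = 3; y[1] = 3×1 + 1×1 = 4; y[2] = 1×1 = 1 → [3, 4, 1]. Compare to given [3, 4, 0]: they differ at index 2: given 0, correct 1, so answer: No

No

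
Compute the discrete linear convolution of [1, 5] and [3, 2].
y[0] = 1×3 = 3; y[1] = 1×2 + 5×3 = 17; y[2] = 5×2 = 10

[3, 17, 10]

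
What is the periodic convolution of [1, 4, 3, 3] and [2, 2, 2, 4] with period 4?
Use y[k] = Σ_j s[j]·t[(k-j) mod 4]. y[0] = 1×2 + 4×4 + 3×2 + 3×2 = 30; y[1] = 1×2 + 4×2 + 3×4 + 3×2 = 28; y[2] = 1×2 + 4×2 + 3×2 + 3×4 = 28; y[3] = 1×4 + 4×2 + 3×2 + 3×2 = 24. Result: [30, 28, 28, 24]

[30, 28, 28, 24]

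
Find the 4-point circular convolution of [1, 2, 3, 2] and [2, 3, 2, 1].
Use y[k] = Σ_j a[j]·b[(k-j) mod 4]. y[0] = 1×2 + 2×1 + 3×2 + 2×3 = 16; y[1] = 1×3 + 2×2 + 3×1 + 2×2 = 14; y[2] = 1×2 + 2×3 + 3×2 + 2×1 = 16; y[3] = 1×1 + 2×2 + 3×3 + 2×2 = 18. Result: [16, 14, 16, 18]

[16, 14, 16, 18]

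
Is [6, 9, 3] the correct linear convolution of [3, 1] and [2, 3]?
Recompute linear convolution of [3, 1] and [2, 3]: y[0] = 3×2 = 6; y[1] = 3×3 + 1×2 = 11; y[2] = 1×3 = 3 → [6, 11, 3]. Compare to given [6, 9, 3]: they differ at index 1: given 9, correct 11, so answer: No

No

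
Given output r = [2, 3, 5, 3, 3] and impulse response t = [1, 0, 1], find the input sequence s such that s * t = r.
Deconvolve r=[2, 3, 5, 3, 3] by t=[1, 0, 1]. Since t[0]=1, solve forward: s[0] = r[0] / 1 = 2; s[1] = (r[1] - 2×0) / 1 = 3; s[2] = (r[2] - 3×0 - 2×1) / 1 = 3. So s = [2, 3, 3]. Check by forward convolution: r[0] = 2×1 = 2; r[1] = 2×0 + 3×1 = 3; r[2] = 2×1 + 3×0 + 3×1 = 5; r[3] = 3×1 + 3×0 = 3; r[4] = 3×1 = 3

[2, 3, 3]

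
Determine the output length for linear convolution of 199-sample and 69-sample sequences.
Linear/full convolution length: m + n - 1 = 199 + 69 - 1 = 267

267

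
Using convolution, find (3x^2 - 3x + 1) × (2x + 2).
Ascending coefficients: a = [1, -3, 3], b = [2, 2]. c[0] = 1×2 = 2; c[1] = 1×2 + -3×2 = -4; c[2] = -3×2 + 3×2 = 0; c[3] = 3×2 = 6. Result coefficients: [2, -4, 0, 6] → 6x^3 - 4x + 2

6x^3 - 4x + 2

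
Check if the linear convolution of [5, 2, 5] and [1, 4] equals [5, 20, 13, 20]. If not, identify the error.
Recompute linear convolution of [5, 2, 5] and [1, 4]: y[0] = 5×1 = 5; y[1] = 5×4 + 2×1 = 22; y[2] = 2×4 + 5×1 = 13; y[3] = 5×4 = 20 → [5, 22, 13, 20]. Compare to given [5, 20, 13, 20]: they differ at index 1: given 20, correct 22, so answer: No

No. Error at index 1: given 20, correct 22.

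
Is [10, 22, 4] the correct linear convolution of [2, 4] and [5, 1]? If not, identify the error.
Recompute linear convolution of [2, 4] and [5, 1]: y[0] = 2×5 = 10; y[1] = 2×1 + 4×5 = 22; y[2] = 4×1 = 4 → [10, 22, 4]. Given [10, 22, 4] matches, so answer: Yes

Yes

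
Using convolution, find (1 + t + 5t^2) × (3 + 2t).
Ascending coefficients: a = [1, 1, 5], b = [3, 2]. c[0] = 1×3 = 3; c[1] = 1×2 + 1×3 = 5; c[2] = 1×2 + 5×3 = 17; c[3] = 5×2 = 10. Result coefficients: [3, 5, 17, 10] → 3 + 5t + 17t^2 + 10t^3

3 + 5t + 17t^2 + 10t^3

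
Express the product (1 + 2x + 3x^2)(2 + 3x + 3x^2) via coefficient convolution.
Ascending coefficients: a = [1, 2, 3], b = [2, 3, 3]. c[0] = 1×2 = 2; c[1] = 1×3 + 2×2 = 7; c[2] = 1×3 + 2×3 + 3×2 = 15; c[3] = 2×3 + 3×3 = 15; c[4] = 3×3 = 9. Result coefficients: [2, 7, 15, 15, 9] → 2 + 7x + 15x^2 + 15x^3 + 9x^4

2 + 7x + 15x^2 + 15x^3 + 9x^4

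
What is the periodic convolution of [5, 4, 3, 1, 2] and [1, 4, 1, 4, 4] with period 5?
Use y[k] = Σ_j x[j]·h[(k-j) mod 5]. y[0] = 5×1 + 4×4 + 3×4 + 1×1 + 2×4 = 42; y[1] = 5×4 + 4×1 + 3×4 + 1×4 + 2×1 = 42; y[2] = 5×1 + 4×4 + 3×1 + 1×4 + 2×4 = 36; y[3] = 5×4 + 4×1 + 3×4 + 1×1 + 2×4 = 45; y[4] = 5×4 + 4×4 + 3×1 + 1×4 + 2×1 = 45. Result: [42, 42, 36, 45, 45]

[42, 42, 36, 45, 45]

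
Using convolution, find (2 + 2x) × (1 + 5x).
Ascending coefficients: a = [2, 2], b = [1, 5]. c[0] = 2×1 = 2; c[1] = 2×5 + 2×1 = 12; c[2] = 2×5 = 10. Result coefficients: [2, 12, 10] → 2 + 12x + 10x^2

2 + 12x + 10x^2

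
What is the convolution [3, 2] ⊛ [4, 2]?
y[0] = 3×4 = 12; y[1] = 3×2 + 2×4 = 14; y[2] = 2×2 = 4

[12, 14, 4]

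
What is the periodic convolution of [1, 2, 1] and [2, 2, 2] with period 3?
Use y[k] = Σ_j a[j]·b[(k-j) mod 3]. y[0] = 1×2 + 2×2 + 1×2 = 8; y[1] = 1×2 + 2×2 + 1×2 = 8; y[2] = 1×2 + 2×2 + 1×2 = 8. Result: [8, 8, 8]

[8, 8, 8]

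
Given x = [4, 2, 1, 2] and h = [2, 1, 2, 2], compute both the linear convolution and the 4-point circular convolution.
Linear: y_lin[0] = 4×2 = 8; y_lin[1] = 4×1 + 2×2 = 8; y_lin[2] = 4×2 + 2×1 + 1×2 = 12; y_lin[3] = 4×2 + 2×2 + 1×1 + 2×2 = 17; y_lin[4] = 2×2 + 1×2 + 2×1 = 8; y_lin[5] = 1×2 + 2×2 = 6; y_lin[6] = 2×2 = 4 → [8, 8, 12, 17, 8, 6, 4]. Circular (length 4): y[0] = 4×2 + 2×2 + 1×2 + 2×1 = 16; y[1] = 4×1 + 2×2 + 1×2 + 2×2 = 14; y[2] = 4×2 + 2×1 + 1×2 + 2×2 = 16; y[3] = 4×2 + 2×2 + 1×1 + 2×2 = 17 → [16, 14, 16, 17]

Linear: [8, 8, 12, 17, 8, 6, 4], Circular: [16, 14, 16, 17]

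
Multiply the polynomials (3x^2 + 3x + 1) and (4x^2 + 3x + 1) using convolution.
Ascending coefficients: a = [1, 3, 3], b = [1, 3, 4]. c[0] = 1×1 = 1; c[1] = 1×3 + 3×1 = 6; c[2] = 1×4 + 3×3 + 3×1 = 16; c[3] = 3×4 + 3×3 = 21; c[4] = 3×4 = 12. Result coefficients: [1, 6, 16, 21, 12] → 12x^4 + 21x^3 + 16x^2 + 6x + 1

12x^4 + 21x^3 + 16x^2 + 6x + 1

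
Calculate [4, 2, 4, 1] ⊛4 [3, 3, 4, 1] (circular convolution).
Use y[k] = Σ_j f[j]·g[(k-j) mod 4]. y[0] = 4×3 + 2×1 + 4×4 + 1×3 = 33; y[1] = 4×3 + 2×3 + 4×1 + 1×4 = 26; y[2] = 4×4 + 2×3 + 4×3 + 1×1 = 35; y[3] = 4×1 + 2×4 + 4×3 + 1×3 = 27. Result: [33, 26, 35, 27]

[33, 26, 35, 27]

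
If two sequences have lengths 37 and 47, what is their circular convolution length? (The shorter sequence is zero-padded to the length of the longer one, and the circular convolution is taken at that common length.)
Circular convolution (zero-padding the shorter input) has length max(m, n) = max(37, 47) = 47

47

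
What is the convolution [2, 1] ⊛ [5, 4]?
y[0] = 2×5 = 10; y[1] = 2×4 + 1×5 = 13; y[2] = 1×4 = 4

[10, 13, 4]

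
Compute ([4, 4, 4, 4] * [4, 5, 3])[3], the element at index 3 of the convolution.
Use y[k] = Σ_i a[i]·b[k-i] at k=3. y[3] = 4×3 + 4×5 + 4×4 = 48

48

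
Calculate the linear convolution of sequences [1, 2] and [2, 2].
y[0] = 1×2 = 2; y[1] = 1×2 + 2×2 = 6; y[2] = 2×2 = 4

[2, 6, 4]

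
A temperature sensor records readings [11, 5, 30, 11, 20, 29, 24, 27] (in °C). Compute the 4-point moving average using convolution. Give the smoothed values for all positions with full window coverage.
4-point moving average kernel = [1, 1, 1, 1]. Apply in 'valid' mode (full window coverage): avg[0] = (11 + 5 + 30 + 11) / 4 = 14.25; avg[1] = (5 + 30 + 11 + 20) / 4 = 16.5; avg[2] = (30 + 11 + 20 + 29) / 4 = 22.5; avg[3] = (11 + 20 + 29 + 24) / 4 = 21.0; avg[4] = (20 + 29 + 24 + 27) / 4 = 25.0. Smoothed values: [14.25, 16.5, 22.5, 21.0, 25.0]

[14.25, 16.5, 22.5, 21.0, 25.0]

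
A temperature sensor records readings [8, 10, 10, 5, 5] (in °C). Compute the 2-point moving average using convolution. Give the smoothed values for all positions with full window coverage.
2-point moving average kernel = [1, 1]. Apply in 'valid' mode (full window coverage): avg[0] = (8 + 10) / 2 = 9.0; avg[1] = (10 + 10) / 2 = 10.0; avg[2] = (10 + 5) / 2 = 7.5; avg[3] = (5 + 5) / 2 = 5.0. Smoothed values: [9.0, 10.0, 7.5, 5.0]

[9.0, 10.0, 7.5, 5.0]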